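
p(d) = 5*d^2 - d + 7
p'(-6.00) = -61.00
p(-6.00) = 193.00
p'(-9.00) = -91.00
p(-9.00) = 421.00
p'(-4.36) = -44.60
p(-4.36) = 106.41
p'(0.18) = 0.80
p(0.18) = 6.98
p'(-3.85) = -39.50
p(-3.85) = 84.96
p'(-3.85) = -39.50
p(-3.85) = 84.96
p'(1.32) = 12.20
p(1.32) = 14.39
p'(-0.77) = -8.70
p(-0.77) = 10.73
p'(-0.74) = -8.40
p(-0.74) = 10.48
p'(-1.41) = -15.10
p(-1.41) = 18.35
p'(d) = 10*d - 1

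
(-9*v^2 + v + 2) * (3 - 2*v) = 18*v^3 - 29*v^2 - v + 6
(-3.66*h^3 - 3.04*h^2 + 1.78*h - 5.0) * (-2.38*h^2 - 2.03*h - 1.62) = 8.7108*h^5 + 14.665*h^4 + 7.864*h^3 + 13.2114*h^2 + 7.2664*h + 8.1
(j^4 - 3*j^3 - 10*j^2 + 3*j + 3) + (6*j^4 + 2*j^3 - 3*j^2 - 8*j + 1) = 7*j^4 - j^3 - 13*j^2 - 5*j + 4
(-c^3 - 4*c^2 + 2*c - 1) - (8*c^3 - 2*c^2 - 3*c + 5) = -9*c^3 - 2*c^2 + 5*c - 6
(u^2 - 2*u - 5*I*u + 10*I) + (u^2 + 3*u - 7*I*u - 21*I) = 2*u^2 + u - 12*I*u - 11*I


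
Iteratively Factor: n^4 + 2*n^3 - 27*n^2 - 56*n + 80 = (n - 5)*(n^3 + 7*n^2 + 8*n - 16) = (n - 5)*(n + 4)*(n^2 + 3*n - 4) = (n - 5)*(n - 1)*(n + 4)*(n + 4)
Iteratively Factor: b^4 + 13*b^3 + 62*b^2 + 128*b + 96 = (b + 2)*(b^3 + 11*b^2 + 40*b + 48) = (b + 2)*(b + 3)*(b^2 + 8*b + 16) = (b + 2)*(b + 3)*(b + 4)*(b + 4)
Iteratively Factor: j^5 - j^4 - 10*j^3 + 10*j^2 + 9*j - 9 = (j + 3)*(j^4 - 4*j^3 + 2*j^2 + 4*j - 3) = (j - 1)*(j + 3)*(j^3 - 3*j^2 - j + 3) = (j - 1)*(j + 1)*(j + 3)*(j^2 - 4*j + 3) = (j - 1)^2*(j + 1)*(j + 3)*(j - 3)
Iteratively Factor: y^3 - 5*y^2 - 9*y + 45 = (y - 5)*(y^2 - 9) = (y - 5)*(y - 3)*(y + 3)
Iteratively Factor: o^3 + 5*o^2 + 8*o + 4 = (o + 2)*(o^2 + 3*o + 2) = (o + 2)^2*(o + 1)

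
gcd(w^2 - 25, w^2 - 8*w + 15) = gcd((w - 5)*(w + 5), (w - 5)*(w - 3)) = w - 5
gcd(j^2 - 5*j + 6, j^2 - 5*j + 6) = j^2 - 5*j + 6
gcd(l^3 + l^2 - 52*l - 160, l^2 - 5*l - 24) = l - 8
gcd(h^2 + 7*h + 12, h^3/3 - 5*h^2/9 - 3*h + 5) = h + 3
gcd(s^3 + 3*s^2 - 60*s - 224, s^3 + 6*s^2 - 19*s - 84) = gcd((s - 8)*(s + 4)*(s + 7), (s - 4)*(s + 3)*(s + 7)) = s + 7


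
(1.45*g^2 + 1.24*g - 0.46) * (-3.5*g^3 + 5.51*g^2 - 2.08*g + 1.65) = -5.075*g^5 + 3.6495*g^4 + 5.4264*g^3 - 2.7213*g^2 + 3.0028*g - 0.759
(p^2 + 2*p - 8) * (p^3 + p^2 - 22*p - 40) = p^5 + 3*p^4 - 28*p^3 - 92*p^2 + 96*p + 320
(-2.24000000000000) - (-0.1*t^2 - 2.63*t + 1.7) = 0.1*t^2 + 2.63*t - 3.94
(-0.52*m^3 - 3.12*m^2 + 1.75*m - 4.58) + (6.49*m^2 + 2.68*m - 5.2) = -0.52*m^3 + 3.37*m^2 + 4.43*m - 9.78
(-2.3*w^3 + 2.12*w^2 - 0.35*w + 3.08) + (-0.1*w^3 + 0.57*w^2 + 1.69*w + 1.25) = -2.4*w^3 + 2.69*w^2 + 1.34*w + 4.33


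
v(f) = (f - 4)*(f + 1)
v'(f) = 2*f - 3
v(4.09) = 0.46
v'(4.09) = 5.18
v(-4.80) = 33.44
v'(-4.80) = -12.60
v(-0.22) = -3.29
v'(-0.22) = -3.44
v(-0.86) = -0.68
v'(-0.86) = -4.72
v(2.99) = -4.03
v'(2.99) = 2.98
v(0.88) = -5.87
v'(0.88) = -1.24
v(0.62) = -5.48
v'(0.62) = -1.76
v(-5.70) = 45.59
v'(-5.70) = -14.40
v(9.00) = 50.00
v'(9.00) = 15.00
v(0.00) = -4.00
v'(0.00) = -3.00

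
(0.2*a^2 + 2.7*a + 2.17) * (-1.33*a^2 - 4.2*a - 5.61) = -0.266*a^4 - 4.431*a^3 - 15.3481*a^2 - 24.261*a - 12.1737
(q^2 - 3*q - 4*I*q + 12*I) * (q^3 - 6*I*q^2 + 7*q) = q^5 - 3*q^4 - 10*I*q^4 - 17*q^3 + 30*I*q^3 + 51*q^2 - 28*I*q^2 + 84*I*q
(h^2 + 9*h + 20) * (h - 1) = h^3 + 8*h^2 + 11*h - 20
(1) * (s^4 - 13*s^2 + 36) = s^4 - 13*s^2 + 36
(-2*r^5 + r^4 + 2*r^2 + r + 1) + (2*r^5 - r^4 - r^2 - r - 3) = r^2 - 2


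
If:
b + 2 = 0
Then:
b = -2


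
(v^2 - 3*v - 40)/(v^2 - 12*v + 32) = (v + 5)/(v - 4)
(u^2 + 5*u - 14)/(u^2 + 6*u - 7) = (u - 2)/(u - 1)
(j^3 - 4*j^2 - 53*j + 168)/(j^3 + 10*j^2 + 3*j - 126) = (j - 8)/(j + 6)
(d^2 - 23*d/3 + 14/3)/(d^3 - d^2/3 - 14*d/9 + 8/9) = 3*(d - 7)/(3*d^2 + d - 4)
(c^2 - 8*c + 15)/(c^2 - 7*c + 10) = (c - 3)/(c - 2)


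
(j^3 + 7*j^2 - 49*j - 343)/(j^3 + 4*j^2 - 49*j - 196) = (j + 7)/(j + 4)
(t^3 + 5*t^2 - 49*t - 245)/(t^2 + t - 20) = (t^2 - 49)/(t - 4)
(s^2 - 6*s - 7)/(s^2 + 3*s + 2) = (s - 7)/(s + 2)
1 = 1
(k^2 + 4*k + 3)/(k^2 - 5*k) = (k^2 + 4*k + 3)/(k*(k - 5))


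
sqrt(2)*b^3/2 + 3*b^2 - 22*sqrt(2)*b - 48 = (b - 4*sqrt(2))*(b + 6*sqrt(2))*(sqrt(2)*b/2 + 1)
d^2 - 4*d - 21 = (d - 7)*(d + 3)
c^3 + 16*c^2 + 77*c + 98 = (c + 2)*(c + 7)^2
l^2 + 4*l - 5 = (l - 1)*(l + 5)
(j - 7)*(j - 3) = j^2 - 10*j + 21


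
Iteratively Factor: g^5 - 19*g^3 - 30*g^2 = (g)*(g^4 - 19*g^2 - 30*g) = g*(g + 2)*(g^3 - 2*g^2 - 15*g) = g*(g + 2)*(g + 3)*(g^2 - 5*g) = g*(g - 5)*(g + 2)*(g + 3)*(g)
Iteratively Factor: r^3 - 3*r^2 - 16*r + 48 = (r + 4)*(r^2 - 7*r + 12) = (r - 3)*(r + 4)*(r - 4)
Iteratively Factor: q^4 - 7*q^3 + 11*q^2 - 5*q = (q - 1)*(q^3 - 6*q^2 + 5*q) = (q - 1)^2*(q^2 - 5*q) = q*(q - 1)^2*(q - 5)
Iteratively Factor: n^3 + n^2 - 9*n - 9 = (n + 1)*(n^2 - 9) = (n + 1)*(n + 3)*(n - 3)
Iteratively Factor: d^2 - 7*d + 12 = (d - 3)*(d - 4)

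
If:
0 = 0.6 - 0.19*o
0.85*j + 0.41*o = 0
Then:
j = -1.52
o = 3.16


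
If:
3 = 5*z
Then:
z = 3/5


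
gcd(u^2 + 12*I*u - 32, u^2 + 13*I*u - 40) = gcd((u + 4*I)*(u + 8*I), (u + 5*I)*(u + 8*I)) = u + 8*I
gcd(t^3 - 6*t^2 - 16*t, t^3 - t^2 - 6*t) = t^2 + 2*t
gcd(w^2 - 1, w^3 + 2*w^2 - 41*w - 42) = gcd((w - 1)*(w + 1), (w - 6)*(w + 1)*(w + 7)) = w + 1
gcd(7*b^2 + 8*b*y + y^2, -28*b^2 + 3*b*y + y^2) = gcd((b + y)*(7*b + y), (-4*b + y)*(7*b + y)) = 7*b + y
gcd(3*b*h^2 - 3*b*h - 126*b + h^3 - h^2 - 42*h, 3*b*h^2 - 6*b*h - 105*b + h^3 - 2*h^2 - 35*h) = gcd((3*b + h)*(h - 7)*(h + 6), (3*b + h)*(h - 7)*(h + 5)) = 3*b*h - 21*b + h^2 - 7*h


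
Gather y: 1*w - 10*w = -9*w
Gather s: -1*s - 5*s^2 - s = -5*s^2 - 2*s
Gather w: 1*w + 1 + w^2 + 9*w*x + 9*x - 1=w^2 + w*(9*x + 1) + 9*x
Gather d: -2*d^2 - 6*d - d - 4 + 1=-2*d^2 - 7*d - 3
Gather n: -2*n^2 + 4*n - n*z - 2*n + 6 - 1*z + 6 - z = -2*n^2 + n*(2 - z) - 2*z + 12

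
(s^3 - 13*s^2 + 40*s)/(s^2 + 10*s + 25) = s*(s^2 - 13*s + 40)/(s^2 + 10*s + 25)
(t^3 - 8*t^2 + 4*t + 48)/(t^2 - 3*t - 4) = (t^2 - 4*t - 12)/(t + 1)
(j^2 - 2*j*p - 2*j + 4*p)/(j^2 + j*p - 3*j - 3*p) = (j^2 - 2*j*p - 2*j + 4*p)/(j^2 + j*p - 3*j - 3*p)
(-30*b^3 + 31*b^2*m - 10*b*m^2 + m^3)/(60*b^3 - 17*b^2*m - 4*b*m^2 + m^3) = (-2*b + m)/(4*b + m)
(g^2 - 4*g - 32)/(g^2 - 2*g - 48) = (g + 4)/(g + 6)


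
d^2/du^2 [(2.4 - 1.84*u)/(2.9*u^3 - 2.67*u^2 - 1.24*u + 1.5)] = (-92.8464*u^5 + 327.69072*u^4 - 336.798832*u^3 + 146.92176*u^2 - 59.17968*u + 19.75968)/(24.389*u^9 - 67.3641*u^8 + 30.73623*u^7 + 76.418757*u^6 - 82.829388*u^5 - 12.600126*u^4 + 47.465576*u^3 - 11.1033*u^2 - 8.37*u + 3.375)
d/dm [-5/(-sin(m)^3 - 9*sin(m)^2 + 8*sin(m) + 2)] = 5*(-3*sin(m)^2 - 18*sin(m) + 8)*cos(m)/(sin(m)^3 + 9*sin(m)^2 - 8*sin(m) - 2)^2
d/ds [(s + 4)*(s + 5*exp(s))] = s + (s + 4)*(5*exp(s) + 1) + 5*exp(s)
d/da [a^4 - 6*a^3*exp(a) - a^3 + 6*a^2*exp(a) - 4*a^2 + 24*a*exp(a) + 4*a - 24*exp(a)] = -6*a^3*exp(a) + 4*a^3 - 12*a^2*exp(a) - 3*a^2 + 36*a*exp(a) - 8*a + 4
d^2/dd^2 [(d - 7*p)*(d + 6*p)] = 2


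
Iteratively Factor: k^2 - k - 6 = (k - 3)*(k + 2)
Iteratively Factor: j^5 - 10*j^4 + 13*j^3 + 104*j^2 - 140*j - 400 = (j - 4)*(j^4 - 6*j^3 - 11*j^2 + 60*j + 100) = (j - 5)*(j - 4)*(j^3 - j^2 - 16*j - 20) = (j - 5)*(j - 4)*(j + 2)*(j^2 - 3*j - 10) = (j - 5)^2*(j - 4)*(j + 2)*(j + 2)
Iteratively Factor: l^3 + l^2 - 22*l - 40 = (l + 4)*(l^2 - 3*l - 10) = (l + 2)*(l + 4)*(l - 5)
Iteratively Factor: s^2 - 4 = (s + 2)*(s - 2)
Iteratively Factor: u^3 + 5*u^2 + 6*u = (u + 3)*(u^2 + 2*u) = (u + 2)*(u + 3)*(u)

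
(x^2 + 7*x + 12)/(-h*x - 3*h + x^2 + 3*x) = (x + 4)/(-h + x)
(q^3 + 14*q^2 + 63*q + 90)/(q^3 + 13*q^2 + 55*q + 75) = (q + 6)/(q + 5)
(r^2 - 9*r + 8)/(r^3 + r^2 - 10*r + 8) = (r - 8)/(r^2 + 2*r - 8)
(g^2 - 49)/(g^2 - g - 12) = (49 - g^2)/(-g^2 + g + 12)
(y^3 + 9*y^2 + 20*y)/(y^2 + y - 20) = y*(y + 4)/(y - 4)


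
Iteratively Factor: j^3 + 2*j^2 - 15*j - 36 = (j + 3)*(j^2 - j - 12) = (j - 4)*(j + 3)*(j + 3)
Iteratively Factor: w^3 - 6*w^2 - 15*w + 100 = (w - 5)*(w^2 - w - 20) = (w - 5)*(w + 4)*(w - 5)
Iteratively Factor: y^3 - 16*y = (y - 4)*(y^2 + 4*y) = y*(y - 4)*(y + 4)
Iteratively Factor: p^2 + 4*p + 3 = (p + 3)*(p + 1)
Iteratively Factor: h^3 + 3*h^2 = (h)*(h^2 + 3*h) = h^2*(h + 3)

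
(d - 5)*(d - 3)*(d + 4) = d^3 - 4*d^2 - 17*d + 60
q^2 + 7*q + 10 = (q + 2)*(q + 5)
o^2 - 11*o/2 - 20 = (o - 8)*(o + 5/2)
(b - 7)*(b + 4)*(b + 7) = b^3 + 4*b^2 - 49*b - 196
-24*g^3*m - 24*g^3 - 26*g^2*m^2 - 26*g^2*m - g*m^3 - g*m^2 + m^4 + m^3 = (-6*g + m)*(g + m)*(4*g + m)*(m + 1)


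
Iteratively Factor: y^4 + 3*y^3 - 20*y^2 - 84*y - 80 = (y + 2)*(y^3 + y^2 - 22*y - 40) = (y + 2)*(y + 4)*(y^2 - 3*y - 10) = (y - 5)*(y + 2)*(y + 4)*(y + 2)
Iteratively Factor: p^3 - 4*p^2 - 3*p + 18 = (p + 2)*(p^2 - 6*p + 9) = (p - 3)*(p + 2)*(p - 3)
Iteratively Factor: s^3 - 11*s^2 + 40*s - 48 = (s - 4)*(s^2 - 7*s + 12) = (s - 4)^2*(s - 3)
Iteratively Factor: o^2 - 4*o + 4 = (o - 2)*(o - 2)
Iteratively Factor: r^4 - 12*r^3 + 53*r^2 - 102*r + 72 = (r - 3)*(r^3 - 9*r^2 + 26*r - 24) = (r - 3)^2*(r^2 - 6*r + 8) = (r - 3)^2*(r - 2)*(r - 4)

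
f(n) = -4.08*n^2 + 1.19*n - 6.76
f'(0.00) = 1.19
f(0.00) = -6.76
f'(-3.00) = 25.67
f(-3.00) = -47.05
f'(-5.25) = 44.03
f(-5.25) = -125.46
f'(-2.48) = 21.43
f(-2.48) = -34.80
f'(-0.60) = 6.09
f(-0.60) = -8.94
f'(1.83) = -13.74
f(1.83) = -18.25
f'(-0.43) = 4.70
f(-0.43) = -8.03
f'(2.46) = -18.88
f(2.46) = -28.52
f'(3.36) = -26.23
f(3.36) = -48.82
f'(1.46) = -10.72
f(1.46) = -13.72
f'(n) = 1.19 - 8.16*n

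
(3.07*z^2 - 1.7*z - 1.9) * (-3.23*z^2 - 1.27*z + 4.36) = -9.9161*z^4 + 1.5921*z^3 + 21.6812*z^2 - 4.999*z - 8.284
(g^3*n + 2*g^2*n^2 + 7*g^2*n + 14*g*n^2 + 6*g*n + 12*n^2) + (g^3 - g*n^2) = g^3*n + g^3 + 2*g^2*n^2 + 7*g^2*n + 13*g*n^2 + 6*g*n + 12*n^2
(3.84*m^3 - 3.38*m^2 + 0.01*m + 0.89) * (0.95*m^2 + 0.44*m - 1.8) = 3.648*m^5 - 1.5214*m^4 - 8.3897*m^3 + 6.9339*m^2 + 0.3736*m - 1.602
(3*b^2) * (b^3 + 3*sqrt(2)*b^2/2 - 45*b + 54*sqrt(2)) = 3*b^5 + 9*sqrt(2)*b^4/2 - 135*b^3 + 162*sqrt(2)*b^2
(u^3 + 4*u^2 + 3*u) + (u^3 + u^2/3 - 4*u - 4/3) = 2*u^3 + 13*u^2/3 - u - 4/3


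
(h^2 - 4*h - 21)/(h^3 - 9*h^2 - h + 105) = 1/(h - 5)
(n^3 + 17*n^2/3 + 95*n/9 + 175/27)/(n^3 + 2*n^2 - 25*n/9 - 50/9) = (9*n^2 + 36*n + 35)/(3*(3*n^2 + n - 10))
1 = 1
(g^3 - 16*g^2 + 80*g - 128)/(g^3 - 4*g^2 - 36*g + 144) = (g^2 - 12*g + 32)/(g^2 - 36)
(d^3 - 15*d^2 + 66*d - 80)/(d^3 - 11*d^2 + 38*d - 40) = (d - 8)/(d - 4)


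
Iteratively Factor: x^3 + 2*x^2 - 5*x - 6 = (x + 3)*(x^2 - x - 2) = (x + 1)*(x + 3)*(x - 2)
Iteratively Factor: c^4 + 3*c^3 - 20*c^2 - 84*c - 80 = (c + 2)*(c^3 + c^2 - 22*c - 40) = (c - 5)*(c + 2)*(c^2 + 6*c + 8) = (c - 5)*(c + 2)^2*(c + 4)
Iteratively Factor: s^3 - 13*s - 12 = (s + 3)*(s^2 - 3*s - 4) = (s + 1)*(s + 3)*(s - 4)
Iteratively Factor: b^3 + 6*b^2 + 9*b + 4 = (b + 4)*(b^2 + 2*b + 1) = (b + 1)*(b + 4)*(b + 1)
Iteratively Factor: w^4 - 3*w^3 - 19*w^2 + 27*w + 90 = (w - 3)*(w^3 - 19*w - 30) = (w - 3)*(w + 2)*(w^2 - 2*w - 15) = (w - 5)*(w - 3)*(w + 2)*(w + 3)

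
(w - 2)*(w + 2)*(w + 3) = w^3 + 3*w^2 - 4*w - 12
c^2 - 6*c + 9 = (c - 3)^2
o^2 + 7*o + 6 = (o + 1)*(o + 6)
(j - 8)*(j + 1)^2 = j^3 - 6*j^2 - 15*j - 8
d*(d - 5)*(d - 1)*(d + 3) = d^4 - 3*d^3 - 13*d^2 + 15*d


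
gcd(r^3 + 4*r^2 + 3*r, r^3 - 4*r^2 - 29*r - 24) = r^2 + 4*r + 3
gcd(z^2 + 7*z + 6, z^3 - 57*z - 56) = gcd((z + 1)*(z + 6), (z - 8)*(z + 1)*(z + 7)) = z + 1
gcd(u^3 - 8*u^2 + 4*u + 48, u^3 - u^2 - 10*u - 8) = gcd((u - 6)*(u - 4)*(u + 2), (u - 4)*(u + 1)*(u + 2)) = u^2 - 2*u - 8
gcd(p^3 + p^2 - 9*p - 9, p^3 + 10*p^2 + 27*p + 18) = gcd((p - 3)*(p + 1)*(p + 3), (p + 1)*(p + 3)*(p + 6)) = p^2 + 4*p + 3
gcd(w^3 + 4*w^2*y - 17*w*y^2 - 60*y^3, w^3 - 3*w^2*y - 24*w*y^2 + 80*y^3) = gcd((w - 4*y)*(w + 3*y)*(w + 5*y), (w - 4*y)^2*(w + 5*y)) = -w^2 - w*y + 20*y^2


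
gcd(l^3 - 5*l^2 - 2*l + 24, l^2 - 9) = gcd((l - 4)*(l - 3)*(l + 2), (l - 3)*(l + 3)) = l - 3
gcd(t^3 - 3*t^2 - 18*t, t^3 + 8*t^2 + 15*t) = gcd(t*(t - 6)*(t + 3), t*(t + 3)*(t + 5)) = t^2 + 3*t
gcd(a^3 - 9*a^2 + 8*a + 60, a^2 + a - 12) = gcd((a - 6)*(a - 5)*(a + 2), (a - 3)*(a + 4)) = 1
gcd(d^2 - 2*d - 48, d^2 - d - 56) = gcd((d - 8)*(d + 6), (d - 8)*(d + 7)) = d - 8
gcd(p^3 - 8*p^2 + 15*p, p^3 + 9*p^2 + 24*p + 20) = 1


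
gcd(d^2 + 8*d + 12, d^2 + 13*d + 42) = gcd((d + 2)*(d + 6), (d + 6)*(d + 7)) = d + 6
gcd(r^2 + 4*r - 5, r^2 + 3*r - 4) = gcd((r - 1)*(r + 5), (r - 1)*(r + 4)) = r - 1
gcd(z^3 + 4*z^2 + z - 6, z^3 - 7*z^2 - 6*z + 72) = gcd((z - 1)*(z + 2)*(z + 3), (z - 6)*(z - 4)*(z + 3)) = z + 3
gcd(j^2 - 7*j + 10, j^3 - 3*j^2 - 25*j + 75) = j - 5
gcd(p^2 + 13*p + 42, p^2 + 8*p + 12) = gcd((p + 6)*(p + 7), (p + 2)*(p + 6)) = p + 6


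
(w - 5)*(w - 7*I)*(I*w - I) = I*w^3 + 7*w^2 - 6*I*w^2 - 42*w + 5*I*w + 35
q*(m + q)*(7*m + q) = 7*m^2*q + 8*m*q^2 + q^3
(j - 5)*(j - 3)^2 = j^3 - 11*j^2 + 39*j - 45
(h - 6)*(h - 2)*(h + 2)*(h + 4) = h^4 - 2*h^3 - 28*h^2 + 8*h + 96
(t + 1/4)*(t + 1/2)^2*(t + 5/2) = t^4 + 15*t^3/4 + 29*t^2/8 + 21*t/16 + 5/32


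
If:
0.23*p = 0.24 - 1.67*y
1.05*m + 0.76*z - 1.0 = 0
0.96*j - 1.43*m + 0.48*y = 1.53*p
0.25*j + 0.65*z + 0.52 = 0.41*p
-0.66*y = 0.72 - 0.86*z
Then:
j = 62.90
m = 2.96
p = 35.22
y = -4.71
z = -2.78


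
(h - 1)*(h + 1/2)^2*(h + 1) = h^4 + h^3 - 3*h^2/4 - h - 1/4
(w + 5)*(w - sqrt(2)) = w^2 - sqrt(2)*w + 5*w - 5*sqrt(2)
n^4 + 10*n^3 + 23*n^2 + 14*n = n*(n + 1)*(n + 2)*(n + 7)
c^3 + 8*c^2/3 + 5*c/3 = c*(c + 1)*(c + 5/3)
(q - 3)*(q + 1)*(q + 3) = q^3 + q^2 - 9*q - 9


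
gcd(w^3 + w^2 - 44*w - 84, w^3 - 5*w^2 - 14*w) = w^2 - 5*w - 14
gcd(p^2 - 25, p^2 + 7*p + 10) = p + 5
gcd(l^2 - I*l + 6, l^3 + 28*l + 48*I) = l + 2*I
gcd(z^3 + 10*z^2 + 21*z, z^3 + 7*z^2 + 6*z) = z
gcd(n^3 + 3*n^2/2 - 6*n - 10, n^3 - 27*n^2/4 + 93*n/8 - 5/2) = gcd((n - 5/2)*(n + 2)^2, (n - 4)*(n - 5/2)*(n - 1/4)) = n - 5/2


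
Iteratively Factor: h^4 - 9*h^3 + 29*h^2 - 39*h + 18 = (h - 3)*(h^3 - 6*h^2 + 11*h - 6) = (h - 3)*(h - 2)*(h^2 - 4*h + 3) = (h - 3)^2*(h - 2)*(h - 1)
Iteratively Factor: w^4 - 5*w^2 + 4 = (w + 1)*(w^3 - w^2 - 4*w + 4) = (w + 1)*(w + 2)*(w^2 - 3*w + 2) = (w - 2)*(w + 1)*(w + 2)*(w - 1)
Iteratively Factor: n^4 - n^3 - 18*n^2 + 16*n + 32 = (n - 2)*(n^3 + n^2 - 16*n - 16) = (n - 2)*(n + 4)*(n^2 - 3*n - 4) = (n - 2)*(n + 1)*(n + 4)*(n - 4)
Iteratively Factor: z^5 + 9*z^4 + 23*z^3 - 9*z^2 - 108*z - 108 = (z + 3)*(z^4 + 6*z^3 + 5*z^2 - 24*z - 36) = (z - 2)*(z + 3)*(z^3 + 8*z^2 + 21*z + 18) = (z - 2)*(z + 2)*(z + 3)*(z^2 + 6*z + 9) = (z - 2)*(z + 2)*(z + 3)^2*(z + 3)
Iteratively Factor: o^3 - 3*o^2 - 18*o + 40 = (o - 2)*(o^2 - o - 20) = (o - 5)*(o - 2)*(o + 4)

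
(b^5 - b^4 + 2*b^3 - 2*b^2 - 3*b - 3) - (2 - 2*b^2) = b^5 - b^4 + 2*b^3 - 3*b - 5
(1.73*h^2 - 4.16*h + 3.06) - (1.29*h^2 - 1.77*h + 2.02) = 0.44*h^2 - 2.39*h + 1.04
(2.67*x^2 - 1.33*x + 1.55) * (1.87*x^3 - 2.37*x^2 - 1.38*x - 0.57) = 4.9929*x^5 - 8.815*x^4 + 2.366*x^3 - 3.36*x^2 - 1.3809*x - 0.8835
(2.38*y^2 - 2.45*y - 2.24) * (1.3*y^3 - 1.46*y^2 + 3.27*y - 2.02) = 3.094*y^5 - 6.6598*y^4 + 8.4476*y^3 - 9.5487*y^2 - 2.3758*y + 4.5248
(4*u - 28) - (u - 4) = 3*u - 24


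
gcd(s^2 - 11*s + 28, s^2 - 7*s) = s - 7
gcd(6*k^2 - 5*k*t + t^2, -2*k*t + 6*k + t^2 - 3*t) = -2*k + t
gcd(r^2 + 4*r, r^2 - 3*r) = r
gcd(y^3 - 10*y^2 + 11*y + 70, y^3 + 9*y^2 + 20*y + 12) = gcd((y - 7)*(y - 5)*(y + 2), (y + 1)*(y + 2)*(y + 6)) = y + 2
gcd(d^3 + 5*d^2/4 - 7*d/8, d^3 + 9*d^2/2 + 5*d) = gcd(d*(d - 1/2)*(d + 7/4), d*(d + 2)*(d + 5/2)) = d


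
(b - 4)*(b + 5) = b^2 + b - 20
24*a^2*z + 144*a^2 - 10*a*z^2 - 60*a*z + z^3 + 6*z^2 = (-6*a + z)*(-4*a + z)*(z + 6)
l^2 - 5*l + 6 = (l - 3)*(l - 2)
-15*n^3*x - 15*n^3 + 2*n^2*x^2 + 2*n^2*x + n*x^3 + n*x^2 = (-3*n + x)*(5*n + x)*(n*x + n)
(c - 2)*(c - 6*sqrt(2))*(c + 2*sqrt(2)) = c^3 - 4*sqrt(2)*c^2 - 2*c^2 - 24*c + 8*sqrt(2)*c + 48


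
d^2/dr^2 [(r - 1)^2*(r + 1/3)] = 6*r - 10/3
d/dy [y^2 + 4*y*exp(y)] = 4*y*exp(y) + 2*y + 4*exp(y)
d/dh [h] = 1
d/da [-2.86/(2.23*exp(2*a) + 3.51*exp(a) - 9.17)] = (12.7556*exp(a) + 10.0386)*exp(a)/(2.23*exp(2*a) + 3.51*exp(a) - 9.17)^2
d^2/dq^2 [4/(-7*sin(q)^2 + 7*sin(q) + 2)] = 28*(-28*sin(q)^4 + 21*sin(q)^3 + 27*sin(q)^2 - 40*sin(q) + 18)/(-7*sin(q)^2 + 7*sin(q) + 2)^3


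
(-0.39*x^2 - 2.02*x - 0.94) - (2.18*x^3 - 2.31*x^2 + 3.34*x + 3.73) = -2.18*x^3 + 1.92*x^2 - 5.36*x - 4.67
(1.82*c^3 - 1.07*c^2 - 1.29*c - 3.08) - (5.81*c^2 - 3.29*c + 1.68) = 1.82*c^3 - 6.88*c^2 + 2.0*c - 4.76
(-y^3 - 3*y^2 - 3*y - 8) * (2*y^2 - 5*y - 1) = -2*y^5 - y^4 + 10*y^3 + 2*y^2 + 43*y + 8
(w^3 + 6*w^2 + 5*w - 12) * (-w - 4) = -w^4 - 10*w^3 - 29*w^2 - 8*w + 48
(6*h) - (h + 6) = 5*h - 6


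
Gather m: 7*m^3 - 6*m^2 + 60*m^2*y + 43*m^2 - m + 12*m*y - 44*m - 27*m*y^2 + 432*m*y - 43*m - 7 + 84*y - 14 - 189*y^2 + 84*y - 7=7*m^3 + m^2*(60*y + 37) + m*(-27*y^2 + 444*y - 88) - 189*y^2 + 168*y - 28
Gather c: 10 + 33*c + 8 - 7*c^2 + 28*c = -7*c^2 + 61*c + 18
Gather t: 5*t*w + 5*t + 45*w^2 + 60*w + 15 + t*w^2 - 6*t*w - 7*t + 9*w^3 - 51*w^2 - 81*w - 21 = t*(w^2 - w - 2) + 9*w^3 - 6*w^2 - 21*w - 6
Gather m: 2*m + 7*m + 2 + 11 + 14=9*m + 27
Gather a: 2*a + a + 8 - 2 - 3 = 3*a + 3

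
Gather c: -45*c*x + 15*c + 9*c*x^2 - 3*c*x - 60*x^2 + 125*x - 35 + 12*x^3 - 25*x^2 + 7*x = c*(9*x^2 - 48*x + 15) + 12*x^3 - 85*x^2 + 132*x - 35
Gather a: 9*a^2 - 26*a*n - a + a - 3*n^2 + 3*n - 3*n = 9*a^2 - 26*a*n - 3*n^2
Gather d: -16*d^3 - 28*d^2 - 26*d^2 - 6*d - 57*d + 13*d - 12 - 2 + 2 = -16*d^3 - 54*d^2 - 50*d - 12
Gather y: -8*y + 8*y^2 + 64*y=8*y^2 + 56*y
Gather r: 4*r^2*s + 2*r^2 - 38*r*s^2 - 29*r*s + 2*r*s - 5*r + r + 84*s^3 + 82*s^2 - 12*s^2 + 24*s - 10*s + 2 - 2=r^2*(4*s + 2) + r*(-38*s^2 - 27*s - 4) + 84*s^3 + 70*s^2 + 14*s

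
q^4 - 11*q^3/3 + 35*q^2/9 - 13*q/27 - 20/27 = (q - 5/3)*(q - 4/3)*(q - 1)*(q + 1/3)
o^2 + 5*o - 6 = (o - 1)*(o + 6)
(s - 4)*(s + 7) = s^2 + 3*s - 28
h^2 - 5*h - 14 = (h - 7)*(h + 2)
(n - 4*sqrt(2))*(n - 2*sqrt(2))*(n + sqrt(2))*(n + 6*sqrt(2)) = n^4 + sqrt(2)*n^3 - 56*n^2 + 40*sqrt(2)*n + 192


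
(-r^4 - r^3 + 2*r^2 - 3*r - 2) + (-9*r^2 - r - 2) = -r^4 - r^3 - 7*r^2 - 4*r - 4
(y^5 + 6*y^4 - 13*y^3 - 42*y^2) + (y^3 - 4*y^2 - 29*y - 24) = y^5 + 6*y^4 - 12*y^3 - 46*y^2 - 29*y - 24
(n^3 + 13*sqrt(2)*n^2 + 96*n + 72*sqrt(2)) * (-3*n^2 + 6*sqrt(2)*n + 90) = -3*n^5 - 33*sqrt(2)*n^4 - 42*n^3 + 1530*sqrt(2)*n^2 + 9504*n + 6480*sqrt(2)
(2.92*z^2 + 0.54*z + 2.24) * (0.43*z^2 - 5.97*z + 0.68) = 1.2556*z^4 - 17.2002*z^3 - 0.275*z^2 - 13.0056*z + 1.5232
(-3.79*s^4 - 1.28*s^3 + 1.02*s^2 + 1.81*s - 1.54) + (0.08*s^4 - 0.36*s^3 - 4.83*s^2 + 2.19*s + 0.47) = -3.71*s^4 - 1.64*s^3 - 3.81*s^2 + 4.0*s - 1.07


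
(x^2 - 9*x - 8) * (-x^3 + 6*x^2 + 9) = -x^5 + 15*x^4 - 46*x^3 - 39*x^2 - 81*x - 72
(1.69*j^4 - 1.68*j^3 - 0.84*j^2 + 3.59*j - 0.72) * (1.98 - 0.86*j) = -1.4534*j^5 + 4.791*j^4 - 2.604*j^3 - 4.7506*j^2 + 7.7274*j - 1.4256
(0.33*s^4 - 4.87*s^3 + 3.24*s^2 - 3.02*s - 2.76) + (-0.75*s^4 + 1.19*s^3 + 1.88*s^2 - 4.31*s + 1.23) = -0.42*s^4 - 3.68*s^3 + 5.12*s^2 - 7.33*s - 1.53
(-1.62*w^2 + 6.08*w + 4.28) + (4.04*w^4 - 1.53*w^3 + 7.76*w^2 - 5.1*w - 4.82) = 4.04*w^4 - 1.53*w^3 + 6.14*w^2 + 0.98*w - 0.54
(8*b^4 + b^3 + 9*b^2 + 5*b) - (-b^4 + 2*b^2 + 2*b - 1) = 9*b^4 + b^3 + 7*b^2 + 3*b + 1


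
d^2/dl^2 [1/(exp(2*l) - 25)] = 4*(exp(2*l) + 25)*exp(2*l)/(exp(2*l) - 25)^3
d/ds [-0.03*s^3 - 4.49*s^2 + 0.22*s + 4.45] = -0.09*s^2 - 8.98*s + 0.22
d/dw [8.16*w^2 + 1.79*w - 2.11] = 16.32*w + 1.79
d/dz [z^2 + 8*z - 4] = 2*z + 8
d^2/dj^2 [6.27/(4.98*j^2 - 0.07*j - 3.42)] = (310.997016*j^2 - 4.371444*j - 6.27*(9.96*j - 0.07)*(19.92*j - 0.14) - 213.576264)/(-4.98*j^2 + 0.07*j + 3.42)^3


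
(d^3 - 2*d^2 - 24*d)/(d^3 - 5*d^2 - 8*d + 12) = d*(d + 4)/(d^2 + d - 2)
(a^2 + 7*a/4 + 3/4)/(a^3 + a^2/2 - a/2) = (4*a + 3)/(2*a*(2*a - 1))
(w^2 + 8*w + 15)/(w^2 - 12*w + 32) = (w^2 + 8*w + 15)/(w^2 - 12*w + 32)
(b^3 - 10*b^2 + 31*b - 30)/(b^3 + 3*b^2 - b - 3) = (b^3 - 10*b^2 + 31*b - 30)/(b^3 + 3*b^2 - b - 3)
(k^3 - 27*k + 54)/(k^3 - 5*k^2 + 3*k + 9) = (k + 6)/(k + 1)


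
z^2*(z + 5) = z^3 + 5*z^2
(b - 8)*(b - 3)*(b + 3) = b^3 - 8*b^2 - 9*b + 72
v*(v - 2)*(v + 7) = v^3 + 5*v^2 - 14*v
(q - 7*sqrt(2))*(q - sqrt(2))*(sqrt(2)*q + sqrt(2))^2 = 2*q^4 - 16*sqrt(2)*q^3 + 4*q^3 - 32*sqrt(2)*q^2 + 30*q^2 - 16*sqrt(2)*q + 56*q + 28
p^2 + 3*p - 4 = (p - 1)*(p + 4)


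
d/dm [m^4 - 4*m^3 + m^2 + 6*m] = 4*m^3 - 12*m^2 + 2*m + 6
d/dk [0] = 0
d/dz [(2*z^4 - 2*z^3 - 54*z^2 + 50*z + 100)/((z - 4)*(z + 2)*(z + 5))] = 2*(z^4 - 4*z^3 - 15*z^2 + 76*z - 4)/(z^4 - 4*z^3 - 12*z^2 + 32*z + 64)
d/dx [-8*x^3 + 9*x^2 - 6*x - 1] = -24*x^2 + 18*x - 6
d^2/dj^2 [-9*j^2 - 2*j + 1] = -18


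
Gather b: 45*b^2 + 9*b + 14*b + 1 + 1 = 45*b^2 + 23*b + 2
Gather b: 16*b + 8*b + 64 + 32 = 24*b + 96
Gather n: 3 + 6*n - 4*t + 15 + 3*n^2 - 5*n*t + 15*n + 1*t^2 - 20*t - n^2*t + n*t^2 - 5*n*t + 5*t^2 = n^2*(3 - t) + n*(t^2 - 10*t + 21) + 6*t^2 - 24*t + 18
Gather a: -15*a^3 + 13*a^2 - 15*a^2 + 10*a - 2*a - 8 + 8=-15*a^3 - 2*a^2 + 8*a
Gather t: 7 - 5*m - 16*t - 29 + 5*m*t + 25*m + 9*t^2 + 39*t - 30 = 20*m + 9*t^2 + t*(5*m + 23) - 52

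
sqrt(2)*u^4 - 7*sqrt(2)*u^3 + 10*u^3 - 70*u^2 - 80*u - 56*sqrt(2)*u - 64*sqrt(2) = (u - 8)*(u + sqrt(2))*(u + 4*sqrt(2))*(sqrt(2)*u + sqrt(2))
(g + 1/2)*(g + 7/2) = g^2 + 4*g + 7/4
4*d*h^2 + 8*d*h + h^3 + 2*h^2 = h*(4*d + h)*(h + 2)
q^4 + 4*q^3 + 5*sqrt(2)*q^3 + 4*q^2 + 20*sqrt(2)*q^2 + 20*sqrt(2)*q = q*(q + 2)^2*(q + 5*sqrt(2))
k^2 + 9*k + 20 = (k + 4)*(k + 5)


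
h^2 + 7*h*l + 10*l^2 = (h + 2*l)*(h + 5*l)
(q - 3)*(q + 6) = q^2 + 3*q - 18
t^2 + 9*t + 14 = (t + 2)*(t + 7)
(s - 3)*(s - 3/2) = s^2 - 9*s/2 + 9/2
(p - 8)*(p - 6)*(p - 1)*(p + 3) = p^4 - 12*p^3 + 17*p^2 + 138*p - 144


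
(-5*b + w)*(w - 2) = -5*b*w + 10*b + w^2 - 2*w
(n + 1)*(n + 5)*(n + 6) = n^3 + 12*n^2 + 41*n + 30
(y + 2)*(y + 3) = y^2 + 5*y + 6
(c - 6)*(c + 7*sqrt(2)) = c^2 - 6*c + 7*sqrt(2)*c - 42*sqrt(2)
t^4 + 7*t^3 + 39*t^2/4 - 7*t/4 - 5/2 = (t - 1/2)*(t + 1/2)*(t + 2)*(t + 5)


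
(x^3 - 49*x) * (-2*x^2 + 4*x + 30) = -2*x^5 + 4*x^4 + 128*x^3 - 196*x^2 - 1470*x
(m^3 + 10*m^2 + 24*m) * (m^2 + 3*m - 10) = m^5 + 13*m^4 + 44*m^3 - 28*m^2 - 240*m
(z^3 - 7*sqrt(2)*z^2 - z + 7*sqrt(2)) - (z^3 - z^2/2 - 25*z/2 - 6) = -7*sqrt(2)*z^2 + z^2/2 + 23*z/2 + 6 + 7*sqrt(2)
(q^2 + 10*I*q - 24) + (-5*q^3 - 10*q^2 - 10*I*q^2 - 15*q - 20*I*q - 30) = -5*q^3 - 9*q^2 - 10*I*q^2 - 15*q - 10*I*q - 54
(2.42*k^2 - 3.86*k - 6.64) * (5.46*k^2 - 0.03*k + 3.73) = 13.2132*k^4 - 21.1482*k^3 - 27.112*k^2 - 14.1986*k - 24.7672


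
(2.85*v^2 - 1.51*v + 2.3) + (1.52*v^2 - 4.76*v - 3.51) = 4.37*v^2 - 6.27*v - 1.21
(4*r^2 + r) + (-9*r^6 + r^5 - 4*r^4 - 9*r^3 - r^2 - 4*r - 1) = -9*r^6 + r^5 - 4*r^4 - 9*r^3 + 3*r^2 - 3*r - 1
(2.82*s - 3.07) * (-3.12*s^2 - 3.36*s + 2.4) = -8.7984*s^3 + 0.103200000000001*s^2 + 17.0832*s - 7.368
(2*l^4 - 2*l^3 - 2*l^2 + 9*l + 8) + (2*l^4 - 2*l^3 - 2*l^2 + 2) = 4*l^4 - 4*l^3 - 4*l^2 + 9*l + 10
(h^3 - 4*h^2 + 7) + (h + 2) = h^3 - 4*h^2 + h + 9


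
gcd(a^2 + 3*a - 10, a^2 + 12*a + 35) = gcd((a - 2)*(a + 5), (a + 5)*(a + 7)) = a + 5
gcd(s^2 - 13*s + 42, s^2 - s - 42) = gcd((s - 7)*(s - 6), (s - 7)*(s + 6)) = s - 7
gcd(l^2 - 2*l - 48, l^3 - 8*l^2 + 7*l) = 1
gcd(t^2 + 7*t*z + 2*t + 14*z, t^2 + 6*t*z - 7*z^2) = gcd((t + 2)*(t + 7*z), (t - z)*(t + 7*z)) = t + 7*z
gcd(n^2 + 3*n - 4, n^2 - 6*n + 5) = n - 1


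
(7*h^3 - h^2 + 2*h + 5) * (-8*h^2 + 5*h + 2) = -56*h^5 + 43*h^4 - 7*h^3 - 32*h^2 + 29*h + 10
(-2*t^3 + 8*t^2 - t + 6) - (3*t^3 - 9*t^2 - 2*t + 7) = -5*t^3 + 17*t^2 + t - 1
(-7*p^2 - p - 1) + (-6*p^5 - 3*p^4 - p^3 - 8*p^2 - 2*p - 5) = -6*p^5 - 3*p^4 - p^3 - 15*p^2 - 3*p - 6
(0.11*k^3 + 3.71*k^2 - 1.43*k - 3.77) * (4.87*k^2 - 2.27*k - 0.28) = 0.5357*k^5 + 17.818*k^4 - 15.4166*k^3 - 16.1526*k^2 + 8.9583*k + 1.0556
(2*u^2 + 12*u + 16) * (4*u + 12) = 8*u^3 + 72*u^2 + 208*u + 192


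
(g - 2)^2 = g^2 - 4*g + 4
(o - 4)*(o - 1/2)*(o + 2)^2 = o^4 - o^3/2 - 12*o^2 - 10*o + 8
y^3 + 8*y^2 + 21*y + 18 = (y + 2)*(y + 3)^2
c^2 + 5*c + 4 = (c + 1)*(c + 4)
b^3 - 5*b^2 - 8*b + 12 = (b - 6)*(b - 1)*(b + 2)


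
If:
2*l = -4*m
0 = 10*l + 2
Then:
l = -1/5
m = 1/10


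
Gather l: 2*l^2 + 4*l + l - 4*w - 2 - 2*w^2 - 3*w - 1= 2*l^2 + 5*l - 2*w^2 - 7*w - 3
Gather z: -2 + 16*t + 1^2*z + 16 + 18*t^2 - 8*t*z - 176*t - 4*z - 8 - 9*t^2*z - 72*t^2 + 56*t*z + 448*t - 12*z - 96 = -54*t^2 + 288*t + z*(-9*t^2 + 48*t - 15) - 90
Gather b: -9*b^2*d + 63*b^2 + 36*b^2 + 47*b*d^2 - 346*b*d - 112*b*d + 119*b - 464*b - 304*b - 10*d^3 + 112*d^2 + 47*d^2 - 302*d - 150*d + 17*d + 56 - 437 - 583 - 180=b^2*(99 - 9*d) + b*(47*d^2 - 458*d - 649) - 10*d^3 + 159*d^2 - 435*d - 1144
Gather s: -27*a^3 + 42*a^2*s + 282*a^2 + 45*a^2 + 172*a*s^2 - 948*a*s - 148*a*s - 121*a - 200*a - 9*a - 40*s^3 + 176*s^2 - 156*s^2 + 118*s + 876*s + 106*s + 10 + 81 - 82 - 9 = -27*a^3 + 327*a^2 - 330*a - 40*s^3 + s^2*(172*a + 20) + s*(42*a^2 - 1096*a + 1100)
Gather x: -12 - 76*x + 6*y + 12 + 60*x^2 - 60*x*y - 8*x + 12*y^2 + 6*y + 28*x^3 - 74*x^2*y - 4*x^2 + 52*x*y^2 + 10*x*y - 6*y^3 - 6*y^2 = 28*x^3 + x^2*(56 - 74*y) + x*(52*y^2 - 50*y - 84) - 6*y^3 + 6*y^2 + 12*y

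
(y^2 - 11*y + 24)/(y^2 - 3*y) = (y - 8)/y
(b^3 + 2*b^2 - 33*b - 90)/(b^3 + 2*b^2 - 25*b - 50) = (b^2 - 3*b - 18)/(b^2 - 3*b - 10)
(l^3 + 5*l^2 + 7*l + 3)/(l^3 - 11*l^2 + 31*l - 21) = (l^3 + 5*l^2 + 7*l + 3)/(l^3 - 11*l^2 + 31*l - 21)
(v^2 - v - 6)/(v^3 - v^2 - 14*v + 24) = (v + 2)/(v^2 + 2*v - 8)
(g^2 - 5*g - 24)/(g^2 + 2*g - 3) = (g - 8)/(g - 1)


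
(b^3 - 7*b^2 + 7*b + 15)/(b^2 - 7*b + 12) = (b^2 - 4*b - 5)/(b - 4)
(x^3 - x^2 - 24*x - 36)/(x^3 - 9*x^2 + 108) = (x + 2)/(x - 6)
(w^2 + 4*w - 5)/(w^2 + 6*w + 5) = (w - 1)/(w + 1)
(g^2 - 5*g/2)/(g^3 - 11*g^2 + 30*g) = (g - 5/2)/(g^2 - 11*g + 30)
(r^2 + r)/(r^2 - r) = (r + 1)/(r - 1)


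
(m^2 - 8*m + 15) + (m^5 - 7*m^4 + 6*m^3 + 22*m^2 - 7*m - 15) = m^5 - 7*m^4 + 6*m^3 + 23*m^2 - 15*m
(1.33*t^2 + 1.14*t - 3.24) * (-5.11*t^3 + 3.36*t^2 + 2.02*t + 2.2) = -6.7963*t^5 - 1.3566*t^4 + 23.0734*t^3 - 5.6576*t^2 - 4.0368*t - 7.128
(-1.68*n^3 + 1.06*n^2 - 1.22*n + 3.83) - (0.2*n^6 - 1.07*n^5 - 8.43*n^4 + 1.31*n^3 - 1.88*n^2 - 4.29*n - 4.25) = -0.2*n^6 + 1.07*n^5 + 8.43*n^4 - 2.99*n^3 + 2.94*n^2 + 3.07*n + 8.08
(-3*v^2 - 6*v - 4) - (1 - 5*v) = -3*v^2 - v - 5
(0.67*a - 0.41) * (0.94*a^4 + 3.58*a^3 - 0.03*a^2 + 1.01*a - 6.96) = 0.6298*a^5 + 2.0132*a^4 - 1.4879*a^3 + 0.689*a^2 - 5.0773*a + 2.8536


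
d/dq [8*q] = 8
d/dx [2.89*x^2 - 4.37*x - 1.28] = 5.78*x - 4.37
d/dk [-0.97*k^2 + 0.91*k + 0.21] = 0.91 - 1.94*k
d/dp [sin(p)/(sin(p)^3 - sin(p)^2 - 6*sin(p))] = (1 - 2*sin(p))*cos(p)/(sin(p) + cos(p)^2 + 5)^2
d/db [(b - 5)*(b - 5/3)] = 2*b - 20/3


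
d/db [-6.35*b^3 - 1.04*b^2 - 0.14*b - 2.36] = -19.05*b^2 - 2.08*b - 0.14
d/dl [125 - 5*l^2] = -10*l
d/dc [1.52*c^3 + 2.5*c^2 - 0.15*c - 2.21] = 4.56*c^2 + 5.0*c - 0.15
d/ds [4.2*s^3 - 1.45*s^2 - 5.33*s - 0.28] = 12.6*s^2 - 2.9*s - 5.33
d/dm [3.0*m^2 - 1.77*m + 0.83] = 6.0*m - 1.77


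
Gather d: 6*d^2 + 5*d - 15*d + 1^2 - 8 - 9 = 6*d^2 - 10*d - 16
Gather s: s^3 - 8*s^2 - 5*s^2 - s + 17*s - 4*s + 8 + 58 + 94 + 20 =s^3 - 13*s^2 + 12*s + 180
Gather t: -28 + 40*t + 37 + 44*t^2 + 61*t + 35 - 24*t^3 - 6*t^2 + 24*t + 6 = -24*t^3 + 38*t^2 + 125*t + 50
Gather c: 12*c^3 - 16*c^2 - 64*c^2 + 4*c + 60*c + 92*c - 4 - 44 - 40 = 12*c^3 - 80*c^2 + 156*c - 88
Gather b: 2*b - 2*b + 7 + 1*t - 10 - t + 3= 0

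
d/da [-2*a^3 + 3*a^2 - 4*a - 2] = -6*a^2 + 6*a - 4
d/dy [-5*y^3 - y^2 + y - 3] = -15*y^2 - 2*y + 1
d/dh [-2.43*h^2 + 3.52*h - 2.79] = 3.52 - 4.86*h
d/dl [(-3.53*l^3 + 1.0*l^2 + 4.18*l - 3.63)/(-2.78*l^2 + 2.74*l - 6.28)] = (9.8134*l^4 - 19.3444*l^3 + 80.8656*l^2 - 32.7428*l - 16.3042)/(7.7284*l^4 - 15.2344*l^3 + 42.4244*l^2 - 34.4144*l + 39.4384)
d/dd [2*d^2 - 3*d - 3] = 4*d - 3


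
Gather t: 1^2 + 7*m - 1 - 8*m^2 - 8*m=-8*m^2 - m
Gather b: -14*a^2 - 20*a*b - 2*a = -14*a^2 - 20*a*b - 2*a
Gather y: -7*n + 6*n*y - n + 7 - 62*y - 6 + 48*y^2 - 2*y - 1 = -8*n + 48*y^2 + y*(6*n - 64)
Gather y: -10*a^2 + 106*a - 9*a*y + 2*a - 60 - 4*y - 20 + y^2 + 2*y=-10*a^2 + 108*a + y^2 + y*(-9*a - 2) - 80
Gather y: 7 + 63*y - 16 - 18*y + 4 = 45*y - 5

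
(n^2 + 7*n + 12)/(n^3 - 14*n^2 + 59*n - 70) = (n^2 + 7*n + 12)/(n^3 - 14*n^2 + 59*n - 70)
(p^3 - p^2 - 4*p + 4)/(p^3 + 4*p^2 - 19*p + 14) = (p + 2)/(p + 7)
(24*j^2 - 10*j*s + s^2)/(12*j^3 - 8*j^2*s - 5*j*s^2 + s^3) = (-4*j + s)/(-2*j^2 + j*s + s^2)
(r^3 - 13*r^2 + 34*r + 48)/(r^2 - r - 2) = (r^2 - 14*r + 48)/(r - 2)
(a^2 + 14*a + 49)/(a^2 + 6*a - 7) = (a + 7)/(a - 1)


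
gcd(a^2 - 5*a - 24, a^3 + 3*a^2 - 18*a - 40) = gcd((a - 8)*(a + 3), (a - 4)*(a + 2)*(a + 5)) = 1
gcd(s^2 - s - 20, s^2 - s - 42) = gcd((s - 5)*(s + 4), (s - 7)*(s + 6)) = 1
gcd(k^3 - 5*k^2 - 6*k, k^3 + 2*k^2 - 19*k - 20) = k + 1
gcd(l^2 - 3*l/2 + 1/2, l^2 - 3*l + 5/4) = l - 1/2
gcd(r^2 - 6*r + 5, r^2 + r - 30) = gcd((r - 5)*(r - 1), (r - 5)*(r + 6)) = r - 5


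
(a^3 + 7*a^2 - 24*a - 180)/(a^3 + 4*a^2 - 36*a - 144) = (a^2 + a - 30)/(a^2 - 2*a - 24)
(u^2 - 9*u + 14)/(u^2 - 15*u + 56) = (u - 2)/(u - 8)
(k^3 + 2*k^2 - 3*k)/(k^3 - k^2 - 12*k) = (k - 1)/(k - 4)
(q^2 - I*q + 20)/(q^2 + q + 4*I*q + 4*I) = (q - 5*I)/(q + 1)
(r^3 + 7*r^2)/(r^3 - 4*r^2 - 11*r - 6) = r^2*(r + 7)/(r^3 - 4*r^2 - 11*r - 6)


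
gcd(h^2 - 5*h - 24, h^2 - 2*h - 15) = h + 3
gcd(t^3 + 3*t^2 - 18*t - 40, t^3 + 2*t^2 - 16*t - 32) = t^2 - 2*t - 8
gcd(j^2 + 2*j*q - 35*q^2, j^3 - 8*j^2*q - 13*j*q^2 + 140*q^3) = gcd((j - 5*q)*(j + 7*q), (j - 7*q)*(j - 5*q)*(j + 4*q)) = -j + 5*q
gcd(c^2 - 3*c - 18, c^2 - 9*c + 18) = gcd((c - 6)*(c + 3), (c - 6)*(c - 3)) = c - 6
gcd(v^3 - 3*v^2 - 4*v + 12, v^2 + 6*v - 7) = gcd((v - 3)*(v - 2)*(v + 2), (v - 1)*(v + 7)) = 1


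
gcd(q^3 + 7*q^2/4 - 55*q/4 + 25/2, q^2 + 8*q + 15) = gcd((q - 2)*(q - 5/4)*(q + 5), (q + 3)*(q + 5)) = q + 5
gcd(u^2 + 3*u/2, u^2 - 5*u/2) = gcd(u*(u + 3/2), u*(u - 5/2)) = u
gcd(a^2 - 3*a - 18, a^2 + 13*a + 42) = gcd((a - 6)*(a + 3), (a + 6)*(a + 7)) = 1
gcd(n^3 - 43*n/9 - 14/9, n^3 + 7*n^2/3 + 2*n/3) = n^2 + 7*n/3 + 2/3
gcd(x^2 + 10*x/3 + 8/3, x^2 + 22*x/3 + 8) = x + 4/3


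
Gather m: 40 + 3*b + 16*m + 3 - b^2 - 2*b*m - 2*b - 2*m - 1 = -b^2 + b + m*(14 - 2*b) + 42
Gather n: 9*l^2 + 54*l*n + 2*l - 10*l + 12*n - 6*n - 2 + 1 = 9*l^2 - 8*l + n*(54*l + 6) - 1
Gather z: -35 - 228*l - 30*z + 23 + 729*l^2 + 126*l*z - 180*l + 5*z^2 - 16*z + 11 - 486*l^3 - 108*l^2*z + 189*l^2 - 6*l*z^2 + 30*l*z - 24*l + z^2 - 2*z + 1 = -486*l^3 + 918*l^2 - 432*l + z^2*(6 - 6*l) + z*(-108*l^2 + 156*l - 48)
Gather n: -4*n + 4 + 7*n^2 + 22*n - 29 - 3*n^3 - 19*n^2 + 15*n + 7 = -3*n^3 - 12*n^2 + 33*n - 18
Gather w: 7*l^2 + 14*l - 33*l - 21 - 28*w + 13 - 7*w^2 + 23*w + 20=7*l^2 - 19*l - 7*w^2 - 5*w + 12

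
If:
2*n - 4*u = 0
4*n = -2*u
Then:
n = 0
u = 0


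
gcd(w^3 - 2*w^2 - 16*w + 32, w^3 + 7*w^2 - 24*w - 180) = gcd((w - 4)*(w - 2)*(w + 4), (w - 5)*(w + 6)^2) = 1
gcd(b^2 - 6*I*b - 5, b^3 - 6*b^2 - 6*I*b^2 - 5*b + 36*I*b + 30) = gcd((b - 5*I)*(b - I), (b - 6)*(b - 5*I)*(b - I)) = b^2 - 6*I*b - 5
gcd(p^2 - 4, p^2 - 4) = p^2 - 4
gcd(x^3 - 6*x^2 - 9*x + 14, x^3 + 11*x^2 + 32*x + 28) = x + 2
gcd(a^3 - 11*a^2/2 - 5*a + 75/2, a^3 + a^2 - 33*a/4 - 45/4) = a^2 - a/2 - 15/2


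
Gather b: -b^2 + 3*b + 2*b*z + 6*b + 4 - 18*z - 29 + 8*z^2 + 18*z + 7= -b^2 + b*(2*z + 9) + 8*z^2 - 18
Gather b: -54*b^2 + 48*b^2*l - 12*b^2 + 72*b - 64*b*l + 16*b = b^2*(48*l - 66) + b*(88 - 64*l)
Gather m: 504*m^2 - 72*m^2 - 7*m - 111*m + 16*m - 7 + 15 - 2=432*m^2 - 102*m + 6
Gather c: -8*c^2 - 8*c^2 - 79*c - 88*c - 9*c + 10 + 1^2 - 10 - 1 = -16*c^2 - 176*c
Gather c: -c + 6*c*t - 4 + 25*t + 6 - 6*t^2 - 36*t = c*(6*t - 1) - 6*t^2 - 11*t + 2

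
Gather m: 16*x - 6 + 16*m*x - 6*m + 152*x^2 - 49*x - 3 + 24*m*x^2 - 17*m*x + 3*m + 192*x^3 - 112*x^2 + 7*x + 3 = m*(24*x^2 - x - 3) + 192*x^3 + 40*x^2 - 26*x - 6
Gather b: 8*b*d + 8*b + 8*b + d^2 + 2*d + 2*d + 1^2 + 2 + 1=b*(8*d + 16) + d^2 + 4*d + 4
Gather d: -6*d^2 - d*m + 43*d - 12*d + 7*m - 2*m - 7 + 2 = -6*d^2 + d*(31 - m) + 5*m - 5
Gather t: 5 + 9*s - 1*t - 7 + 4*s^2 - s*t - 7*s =4*s^2 + 2*s + t*(-s - 1) - 2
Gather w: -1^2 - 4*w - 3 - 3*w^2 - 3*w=-3*w^2 - 7*w - 4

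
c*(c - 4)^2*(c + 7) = c^4 - c^3 - 40*c^2 + 112*c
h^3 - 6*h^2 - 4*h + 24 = (h - 6)*(h - 2)*(h + 2)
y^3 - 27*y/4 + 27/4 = (y - 3/2)^2*(y + 3)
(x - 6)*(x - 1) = x^2 - 7*x + 6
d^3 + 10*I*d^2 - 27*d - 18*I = (d + I)*(d + 3*I)*(d + 6*I)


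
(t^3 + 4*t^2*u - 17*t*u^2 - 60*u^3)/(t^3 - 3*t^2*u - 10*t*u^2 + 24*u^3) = (t + 5*u)/(t - 2*u)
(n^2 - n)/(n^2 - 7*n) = (n - 1)/(n - 7)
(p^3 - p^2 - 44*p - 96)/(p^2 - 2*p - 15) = (p^2 - 4*p - 32)/(p - 5)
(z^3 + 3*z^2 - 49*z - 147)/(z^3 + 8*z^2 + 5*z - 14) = (z^2 - 4*z - 21)/(z^2 + z - 2)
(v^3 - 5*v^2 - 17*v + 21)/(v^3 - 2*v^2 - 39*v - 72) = (v^2 - 8*v + 7)/(v^2 - 5*v - 24)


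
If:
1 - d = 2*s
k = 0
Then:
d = 1 - 2*s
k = 0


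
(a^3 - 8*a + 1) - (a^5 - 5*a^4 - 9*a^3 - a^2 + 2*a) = -a^5 + 5*a^4 + 10*a^3 + a^2 - 10*a + 1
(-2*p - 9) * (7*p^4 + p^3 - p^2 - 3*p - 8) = -14*p^5 - 65*p^4 - 7*p^3 + 15*p^2 + 43*p + 72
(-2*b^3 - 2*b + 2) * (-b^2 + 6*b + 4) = 2*b^5 - 12*b^4 - 6*b^3 - 14*b^2 + 4*b + 8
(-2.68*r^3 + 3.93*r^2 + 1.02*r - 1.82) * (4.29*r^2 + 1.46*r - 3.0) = -11.4972*r^5 + 12.9469*r^4 + 18.1536*r^3 - 18.1086*r^2 - 5.7172*r + 5.46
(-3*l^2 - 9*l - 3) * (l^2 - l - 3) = -3*l^4 - 6*l^3 + 15*l^2 + 30*l + 9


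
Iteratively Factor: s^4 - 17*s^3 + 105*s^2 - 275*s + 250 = (s - 5)*(s^3 - 12*s^2 + 45*s - 50) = (s - 5)^2*(s^2 - 7*s + 10) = (s - 5)^2*(s - 2)*(s - 5)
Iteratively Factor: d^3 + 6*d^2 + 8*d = (d)*(d^2 + 6*d + 8) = d*(d + 2)*(d + 4)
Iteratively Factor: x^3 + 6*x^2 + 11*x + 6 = (x + 3)*(x^2 + 3*x + 2) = (x + 1)*(x + 3)*(x + 2)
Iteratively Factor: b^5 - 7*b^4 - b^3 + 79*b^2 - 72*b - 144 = (b - 4)*(b^4 - 3*b^3 - 13*b^2 + 27*b + 36) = (b - 4)*(b + 1)*(b^3 - 4*b^2 - 9*b + 36) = (b - 4)*(b - 3)*(b + 1)*(b^2 - b - 12) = (b - 4)*(b - 3)*(b + 1)*(b + 3)*(b - 4)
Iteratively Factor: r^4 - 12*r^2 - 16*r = (r - 4)*(r^3 + 4*r^2 + 4*r) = r*(r - 4)*(r^2 + 4*r + 4) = r*(r - 4)*(r + 2)*(r + 2)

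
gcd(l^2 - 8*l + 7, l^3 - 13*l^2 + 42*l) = l - 7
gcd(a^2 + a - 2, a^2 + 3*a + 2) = a + 2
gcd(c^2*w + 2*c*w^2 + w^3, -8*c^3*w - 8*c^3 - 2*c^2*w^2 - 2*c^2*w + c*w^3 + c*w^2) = 1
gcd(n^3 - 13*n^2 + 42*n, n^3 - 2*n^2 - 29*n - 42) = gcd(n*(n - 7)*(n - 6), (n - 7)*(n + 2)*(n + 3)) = n - 7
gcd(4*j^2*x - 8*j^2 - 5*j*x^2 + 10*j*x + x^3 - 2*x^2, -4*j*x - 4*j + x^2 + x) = -4*j + x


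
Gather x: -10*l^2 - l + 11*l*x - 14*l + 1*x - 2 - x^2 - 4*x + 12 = -10*l^2 - 15*l - x^2 + x*(11*l - 3) + 10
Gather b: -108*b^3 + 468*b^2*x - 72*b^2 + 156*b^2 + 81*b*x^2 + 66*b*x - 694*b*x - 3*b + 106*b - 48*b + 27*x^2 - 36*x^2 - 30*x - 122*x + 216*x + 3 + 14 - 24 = -108*b^3 + b^2*(468*x + 84) + b*(81*x^2 - 628*x + 55) - 9*x^2 + 64*x - 7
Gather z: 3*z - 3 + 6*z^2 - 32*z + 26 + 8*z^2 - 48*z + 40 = 14*z^2 - 77*z + 63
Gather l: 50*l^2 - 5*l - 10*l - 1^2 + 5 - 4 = 50*l^2 - 15*l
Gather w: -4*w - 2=-4*w - 2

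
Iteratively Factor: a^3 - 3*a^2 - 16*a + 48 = (a - 4)*(a^2 + a - 12) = (a - 4)*(a - 3)*(a + 4)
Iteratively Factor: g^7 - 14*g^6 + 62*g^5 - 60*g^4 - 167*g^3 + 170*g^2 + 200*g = (g + 1)*(g^6 - 15*g^5 + 77*g^4 - 137*g^3 - 30*g^2 + 200*g) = (g - 5)*(g + 1)*(g^5 - 10*g^4 + 27*g^3 - 2*g^2 - 40*g) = (g - 5)^2*(g + 1)*(g^4 - 5*g^3 + 2*g^2 + 8*g) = (g - 5)^2*(g - 2)*(g + 1)*(g^3 - 3*g^2 - 4*g) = (g - 5)^2*(g - 2)*(g + 1)^2*(g^2 - 4*g) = g*(g - 5)^2*(g - 2)*(g + 1)^2*(g - 4)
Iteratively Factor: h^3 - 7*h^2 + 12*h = (h - 3)*(h^2 - 4*h) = (h - 4)*(h - 3)*(h)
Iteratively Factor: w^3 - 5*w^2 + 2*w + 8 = (w - 2)*(w^2 - 3*w - 4) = (w - 4)*(w - 2)*(w + 1)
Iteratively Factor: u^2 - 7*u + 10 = (u - 5)*(u - 2)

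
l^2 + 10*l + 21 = (l + 3)*(l + 7)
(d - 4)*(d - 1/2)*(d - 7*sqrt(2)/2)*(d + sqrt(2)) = d^4 - 9*d^3/2 - 5*sqrt(2)*d^3/2 - 5*d^2 + 45*sqrt(2)*d^2/4 - 5*sqrt(2)*d + 63*d/2 - 14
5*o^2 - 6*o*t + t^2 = (-5*o + t)*(-o + t)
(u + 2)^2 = u^2 + 4*u + 4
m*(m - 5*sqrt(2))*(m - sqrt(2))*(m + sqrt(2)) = m^4 - 5*sqrt(2)*m^3 - 2*m^2 + 10*sqrt(2)*m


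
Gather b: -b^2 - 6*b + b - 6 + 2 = -b^2 - 5*b - 4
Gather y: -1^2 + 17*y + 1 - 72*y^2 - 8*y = -72*y^2 + 9*y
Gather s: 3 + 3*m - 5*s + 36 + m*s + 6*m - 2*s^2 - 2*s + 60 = 9*m - 2*s^2 + s*(m - 7) + 99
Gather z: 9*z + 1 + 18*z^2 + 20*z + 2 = 18*z^2 + 29*z + 3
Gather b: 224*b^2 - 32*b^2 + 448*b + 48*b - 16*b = 192*b^2 + 480*b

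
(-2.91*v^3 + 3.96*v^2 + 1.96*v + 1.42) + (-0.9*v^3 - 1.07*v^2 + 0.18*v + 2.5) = -3.81*v^3 + 2.89*v^2 + 2.14*v + 3.92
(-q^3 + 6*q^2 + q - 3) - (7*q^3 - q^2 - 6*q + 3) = -8*q^3 + 7*q^2 + 7*q - 6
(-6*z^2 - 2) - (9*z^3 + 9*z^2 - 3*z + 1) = -9*z^3 - 15*z^2 + 3*z - 3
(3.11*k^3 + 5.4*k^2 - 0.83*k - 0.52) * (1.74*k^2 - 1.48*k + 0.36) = 5.4114*k^5 + 4.7932*k^4 - 8.3166*k^3 + 2.2676*k^2 + 0.4708*k - 0.1872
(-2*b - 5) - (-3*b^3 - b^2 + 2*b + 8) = 3*b^3 + b^2 - 4*b - 13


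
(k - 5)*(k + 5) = k^2 - 25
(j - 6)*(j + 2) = j^2 - 4*j - 12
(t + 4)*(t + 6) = t^2 + 10*t + 24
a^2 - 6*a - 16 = (a - 8)*(a + 2)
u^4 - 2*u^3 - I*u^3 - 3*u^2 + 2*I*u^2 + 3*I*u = u*(u - 3)*(u + 1)*(u - I)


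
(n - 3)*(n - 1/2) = n^2 - 7*n/2 + 3/2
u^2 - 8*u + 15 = (u - 5)*(u - 3)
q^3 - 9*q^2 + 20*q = q*(q - 5)*(q - 4)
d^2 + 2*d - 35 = (d - 5)*(d + 7)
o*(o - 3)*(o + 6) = o^3 + 3*o^2 - 18*o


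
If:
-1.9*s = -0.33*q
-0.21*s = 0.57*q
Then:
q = 0.00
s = 0.00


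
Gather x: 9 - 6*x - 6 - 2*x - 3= -8*x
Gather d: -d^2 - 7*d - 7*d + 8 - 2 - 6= -d^2 - 14*d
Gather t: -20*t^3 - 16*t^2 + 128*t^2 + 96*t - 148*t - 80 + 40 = -20*t^3 + 112*t^2 - 52*t - 40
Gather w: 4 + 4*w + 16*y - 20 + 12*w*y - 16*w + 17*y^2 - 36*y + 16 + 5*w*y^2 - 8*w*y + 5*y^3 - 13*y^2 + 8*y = w*(5*y^2 + 4*y - 12) + 5*y^3 + 4*y^2 - 12*y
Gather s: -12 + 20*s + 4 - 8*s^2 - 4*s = -8*s^2 + 16*s - 8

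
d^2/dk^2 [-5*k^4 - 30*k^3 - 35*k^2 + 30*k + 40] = -60*k^2 - 180*k - 70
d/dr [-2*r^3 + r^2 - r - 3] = -6*r^2 + 2*r - 1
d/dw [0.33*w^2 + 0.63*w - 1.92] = 0.66*w + 0.63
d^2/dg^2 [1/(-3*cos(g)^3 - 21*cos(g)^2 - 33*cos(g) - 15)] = (9*sin(g)^4 - 97*sin(g)^2 - 395*cos(g)/4 + 59*cos(3*g)/4 - 84)/(3*(cos(g) + 1)^4*(cos(g) + 5)^3)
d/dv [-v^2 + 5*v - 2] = 5 - 2*v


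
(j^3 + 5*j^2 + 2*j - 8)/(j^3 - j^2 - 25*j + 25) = (j^2 + 6*j + 8)/(j^2 - 25)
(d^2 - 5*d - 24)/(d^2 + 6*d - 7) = (d^2 - 5*d - 24)/(d^2 + 6*d - 7)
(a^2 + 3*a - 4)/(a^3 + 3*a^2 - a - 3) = (a + 4)/(a^2 + 4*a + 3)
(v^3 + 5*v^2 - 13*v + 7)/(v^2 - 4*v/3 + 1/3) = 3*(v^2 + 6*v - 7)/(3*v - 1)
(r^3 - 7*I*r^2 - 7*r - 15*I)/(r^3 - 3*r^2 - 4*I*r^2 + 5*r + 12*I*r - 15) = (r - 3*I)/(r - 3)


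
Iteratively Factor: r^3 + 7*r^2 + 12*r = (r + 3)*(r^2 + 4*r) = r*(r + 3)*(r + 4)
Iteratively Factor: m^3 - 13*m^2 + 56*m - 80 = (m - 5)*(m^2 - 8*m + 16) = (m - 5)*(m - 4)*(m - 4)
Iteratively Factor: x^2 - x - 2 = (x - 2)*(x + 1)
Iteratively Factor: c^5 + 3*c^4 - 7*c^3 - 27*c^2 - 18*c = (c + 1)*(c^4 + 2*c^3 - 9*c^2 - 18*c) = (c - 3)*(c + 1)*(c^3 + 5*c^2 + 6*c) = c*(c - 3)*(c + 1)*(c^2 + 5*c + 6) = c*(c - 3)*(c + 1)*(c + 2)*(c + 3)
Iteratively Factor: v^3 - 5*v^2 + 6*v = (v - 3)*(v^2 - 2*v) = (v - 3)*(v - 2)*(v)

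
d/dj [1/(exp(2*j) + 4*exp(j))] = 2*(-exp(j) - 2)*exp(-j)/(exp(j) + 4)^2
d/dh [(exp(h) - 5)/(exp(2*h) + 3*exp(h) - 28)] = (-(exp(h) - 5)*(2*exp(h) + 3) + exp(2*h) + 3*exp(h) - 28)*exp(h)/(exp(2*h) + 3*exp(h) - 28)^2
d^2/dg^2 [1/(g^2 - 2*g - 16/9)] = 162*(9*g^2 - 18*g - 36*(g - 1)^2 - 16)/(-9*g^2 + 18*g + 16)^3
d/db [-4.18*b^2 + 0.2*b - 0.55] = 0.2 - 8.36*b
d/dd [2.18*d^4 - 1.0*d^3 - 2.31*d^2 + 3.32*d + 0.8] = 8.72*d^3 - 3.0*d^2 - 4.62*d + 3.32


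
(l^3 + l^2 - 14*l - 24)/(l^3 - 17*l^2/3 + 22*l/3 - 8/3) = 3*(l^2 + 5*l + 6)/(3*l^2 - 5*l + 2)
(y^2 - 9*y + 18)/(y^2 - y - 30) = (y - 3)/(y + 5)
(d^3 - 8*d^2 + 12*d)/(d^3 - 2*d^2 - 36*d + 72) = d/(d + 6)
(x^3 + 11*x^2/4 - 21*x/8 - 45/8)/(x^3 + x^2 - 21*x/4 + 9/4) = (4*x + 5)/(2*(2*x - 1))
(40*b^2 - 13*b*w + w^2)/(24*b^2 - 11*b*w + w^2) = (-5*b + w)/(-3*b + w)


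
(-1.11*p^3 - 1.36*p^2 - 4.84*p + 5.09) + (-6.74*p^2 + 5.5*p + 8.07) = -1.11*p^3 - 8.1*p^2 + 0.66*p + 13.16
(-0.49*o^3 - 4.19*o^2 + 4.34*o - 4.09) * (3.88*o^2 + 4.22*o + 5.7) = -1.9012*o^5 - 18.325*o^4 - 3.6356*o^3 - 21.4374*o^2 + 7.4782*o - 23.313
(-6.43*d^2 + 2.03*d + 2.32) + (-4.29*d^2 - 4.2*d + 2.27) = -10.72*d^2 - 2.17*d + 4.59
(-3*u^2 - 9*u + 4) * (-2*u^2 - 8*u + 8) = 6*u^4 + 42*u^3 + 40*u^2 - 104*u + 32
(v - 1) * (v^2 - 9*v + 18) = v^3 - 10*v^2 + 27*v - 18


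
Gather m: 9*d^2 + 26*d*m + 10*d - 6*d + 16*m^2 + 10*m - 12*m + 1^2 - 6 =9*d^2 + 4*d + 16*m^2 + m*(26*d - 2) - 5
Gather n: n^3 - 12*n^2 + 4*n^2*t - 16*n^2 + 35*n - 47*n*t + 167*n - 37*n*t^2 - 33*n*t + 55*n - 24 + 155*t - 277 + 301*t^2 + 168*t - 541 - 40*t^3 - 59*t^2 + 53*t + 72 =n^3 + n^2*(4*t - 28) + n*(-37*t^2 - 80*t + 257) - 40*t^3 + 242*t^2 + 376*t - 770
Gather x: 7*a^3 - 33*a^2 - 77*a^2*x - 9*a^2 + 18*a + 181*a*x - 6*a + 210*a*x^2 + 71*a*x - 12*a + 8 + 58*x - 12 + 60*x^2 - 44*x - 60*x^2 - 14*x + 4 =7*a^3 - 42*a^2 + 210*a*x^2 + x*(-77*a^2 + 252*a)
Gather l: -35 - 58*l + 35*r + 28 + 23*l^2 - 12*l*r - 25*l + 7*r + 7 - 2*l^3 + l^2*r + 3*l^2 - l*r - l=-2*l^3 + l^2*(r + 26) + l*(-13*r - 84) + 42*r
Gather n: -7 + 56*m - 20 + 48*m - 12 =104*m - 39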